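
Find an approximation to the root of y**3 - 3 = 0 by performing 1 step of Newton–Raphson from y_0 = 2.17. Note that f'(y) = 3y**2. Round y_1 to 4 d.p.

1.6590

y_0 = 2.170000: f = 7.218313, f' = 14.126700 → y_1 = 2.170000 - (7.218313)/(14.126700) = 1.659030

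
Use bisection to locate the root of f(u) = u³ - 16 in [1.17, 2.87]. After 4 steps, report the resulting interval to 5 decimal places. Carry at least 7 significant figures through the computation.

f(1.170000) = -14.398387, f(2.870000) = 7.639903 (opposite signs)
step 1: m = 2.020000, f(m) = -7.757592 < 0 → root in [2.020000, 2.870000]
step 2: m = 2.445000, f(m) = -1.383729 < 0 → root in [2.445000, 2.870000]
step 3: m = 2.657500, f(m) = 2.768079 > 0 → root in [2.445000, 2.657500]
step 4: m = 2.551250, f(m) = 0.605771 > 0 → root in [2.445000, 2.551250]

[2.44500, 2.55125]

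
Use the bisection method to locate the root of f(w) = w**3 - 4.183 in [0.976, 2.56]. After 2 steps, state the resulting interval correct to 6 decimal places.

f(0.976000) = -3.253286, f(2.560000) = 12.594216 (opposite signs)
step 1: m = 1.768000, f(m) = 1.343457 > 0 → root in [0.976000, 1.768000]
step 2: m = 1.372000, f(m) = -1.600369 < 0 → root in [1.372000, 1.768000]

[1.372000, 1.768000]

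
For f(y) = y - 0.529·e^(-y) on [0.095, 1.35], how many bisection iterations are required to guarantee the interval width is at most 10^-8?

Initial width b − a = 1.35 − 0.095 = 1.255000.
After n steps the width is (b−a)/2^n; need (b−a)/2^n ≤ 10^-8.
So n ≥ log₂(1.255000/10^-8) = log₂(125500000.0000) ≈ 26.9031.
Hence n = 27.

27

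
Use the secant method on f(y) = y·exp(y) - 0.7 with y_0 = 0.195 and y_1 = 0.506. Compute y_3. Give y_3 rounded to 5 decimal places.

0.44682

Secant update: y_(k+1) = y_k − f(y_k)·(y_k − y_(k-1))/(f(y_k) − f(y_(k-1))).
f(y_0) = -0.463014, f(y_1) = 0.139274
y_2 = 0.506000 - (0.139274)·(0.506000 - 0.195000)/(0.139274 - (-0.463014)) = 0.434084; f(y_2) = -0.029970
y_3 = 0.434084 - (-0.029970)·(0.434084 - 0.506000)/(-0.029970 - (0.139274)) = 0.446819; f(y_3) = -0.001474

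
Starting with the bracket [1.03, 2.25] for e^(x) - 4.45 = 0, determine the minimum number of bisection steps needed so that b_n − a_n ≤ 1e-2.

7

Initial width b − a = 2.25 − 1.03 = 1.220000.
After n steps the width is (b−a)/2^n; need (b−a)/2^n ≤ 1e-2.
So n ≥ log₂(1.220000/1e-2) = log₂(122.0000) ≈ 6.9307.
Hence n = 7.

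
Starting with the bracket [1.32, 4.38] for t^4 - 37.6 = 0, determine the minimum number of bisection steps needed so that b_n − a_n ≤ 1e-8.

29

Initial width b − a = 4.38 − 1.32 = 3.060000.
After n steps the width is (b−a)/2^n; need (b−a)/2^n ≤ 1e-8.
So n ≥ log₂(3.060000/1e-8) = log₂(306000000.0000) ≈ 28.1890.
Hence n = 29.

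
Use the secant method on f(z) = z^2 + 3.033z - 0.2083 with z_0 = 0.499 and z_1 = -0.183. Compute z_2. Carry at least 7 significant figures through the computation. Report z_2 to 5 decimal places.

Secant update: z_(k+1) = z_k − f(z_k)·(z_k − z_(k-1))/(f(z_k) − f(z_(k-1))).
f(z_0) = 1.554168, f(z_1) = -0.729850
z_2 = -0.183000 - (-0.729850)·(-0.183000 - 0.499000)/(-0.729850 - (1.554168)) = 0.034931; f(z_2) = -0.101135

0.03493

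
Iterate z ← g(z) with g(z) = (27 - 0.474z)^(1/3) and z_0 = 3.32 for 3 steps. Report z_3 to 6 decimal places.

2.947337

z_1 = g(3.320000) = 2.940545
z_2 = g(2.940545) = 2.947462
z_3 = g(2.947462) = 2.947337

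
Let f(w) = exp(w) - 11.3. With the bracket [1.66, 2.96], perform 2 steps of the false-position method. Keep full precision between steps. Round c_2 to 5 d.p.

f(1.660000) = -6.040689, f(2.960000) = 7.997972
step 1: c = 2.219376, f(c) = -2.098409 < 0 → new bracket [2.219376, 2.960000]
step 2: c = 2.373306, f(c) = -0.567184 < 0 → new bracket [2.373306, 2.960000]

2.37331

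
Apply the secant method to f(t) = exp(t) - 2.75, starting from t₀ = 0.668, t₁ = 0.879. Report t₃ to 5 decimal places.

f(t_0) = -0.799667, f(t_1) = -0.341510
t_2 = 0.879000 - (-0.341510)·(0.879000 - 0.668000)/(-0.341510 - (-0.799667)) = 1.036279; f(t_2) = 0.068710
t_3 = 1.036279 - (0.068710)·(1.036279 - 0.879000)/(0.068710 - (-0.341510)) = 1.009936; f(t_3) = -0.004575

1.00994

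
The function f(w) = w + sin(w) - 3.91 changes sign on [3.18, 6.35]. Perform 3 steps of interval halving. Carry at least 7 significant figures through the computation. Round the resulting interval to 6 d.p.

f(3.180000) = -0.768398, f(6.350000) = 2.506765 (opposite signs)
step 1: m = 4.765000, f(m) = -0.143616 < 0 → root in [4.765000, 6.350000]
step 2: m = 5.557500, f(m) = 0.983852 > 0 → root in [4.765000, 5.557500]
step 3: m = 5.161250, f(m) = 0.350308 > 0 → root in [4.765000, 5.161250]

[4.765000, 5.161250]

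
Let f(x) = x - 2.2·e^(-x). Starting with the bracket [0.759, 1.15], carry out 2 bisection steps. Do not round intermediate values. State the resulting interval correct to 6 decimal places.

f(0.759000) = -0.270896, f(1.150000) = 0.453399 (opposite signs)
step 1: m = 0.954500, f(m) = 0.107490 > 0 → root in [0.759000, 0.954500]
step 2: m = 0.856750, f(m) = -0.077237 < 0 → root in [0.856750, 0.954500]

[0.856750, 0.954500]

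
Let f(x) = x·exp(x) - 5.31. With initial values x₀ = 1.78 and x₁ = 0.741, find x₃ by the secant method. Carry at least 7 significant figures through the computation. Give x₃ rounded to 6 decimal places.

1.465603

f(x_0) = 5.245144, f(x_1) = -3.755358
x_2 = 0.741000 - (-3.755358)·(0.741000 - 1.780000)/(-3.755358 - (5.245144)) = 1.174511; f(x_2) = -1.508625
x_3 = 1.174511 - (-1.508625)·(1.174511 - 0.741000)/(-1.508625 - (-3.755358)) = 1.465603; f(x_3) = 1.036283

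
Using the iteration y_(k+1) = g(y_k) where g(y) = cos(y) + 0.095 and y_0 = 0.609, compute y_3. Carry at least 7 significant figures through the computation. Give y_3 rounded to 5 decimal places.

0.85686

y_1 = g(0.609000) = 0.915220
y_2 = g(0.915220) = 0.704616
y_3 = g(0.704616) = 0.856860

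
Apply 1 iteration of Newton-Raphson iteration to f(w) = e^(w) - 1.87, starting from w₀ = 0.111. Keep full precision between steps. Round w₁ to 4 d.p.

0.7845

f'(w) = e^(w)
w_0 = 0.111000: f = -0.752605, f' = 1.117395 → w_1 = 0.111000 - (-0.752605)/(1.117395) = 0.784535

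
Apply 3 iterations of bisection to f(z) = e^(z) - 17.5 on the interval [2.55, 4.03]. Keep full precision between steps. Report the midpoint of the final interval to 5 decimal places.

2.82750

f(2.550000) = -4.692896, f(4.030000) = 38.760911 (opposite signs)
step 1: m = 3.290000, f(m) = 9.342864 > 0 → root in [2.550000, 3.290000]
step 2: m = 2.920000, f(m) = 1.041287 > 0 → root in [2.550000, 2.920000]
step 3: m = 2.735000, f(m) = -2.090257 < 0 → root in [2.735000, 2.920000]
Midpoint of [2.735000, 2.920000] = 2.827500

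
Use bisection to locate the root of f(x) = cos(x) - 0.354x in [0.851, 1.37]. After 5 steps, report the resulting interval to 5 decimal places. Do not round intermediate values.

f(0.851000) = 0.357978, f(1.370000) = -0.285530 (opposite signs)
step 1: m = 1.110500, f(m) = 0.051097 > 0 → root in [1.110500, 1.370000]
step 2: m = 1.240250, f(m) = -0.114489 < 0 → root in [1.110500, 1.240250]
step 3: m = 1.175375, f(m) = -0.030886 < 0 → root in [1.110500, 1.175375]
step 4: m = 1.142937, f(m) = 0.010324 > 0 → root in [1.142937, 1.175375]
step 5: m = 1.159156, f(m) = -0.010228 < 0 → root in [1.142937, 1.159156]

[1.14294, 1.15916]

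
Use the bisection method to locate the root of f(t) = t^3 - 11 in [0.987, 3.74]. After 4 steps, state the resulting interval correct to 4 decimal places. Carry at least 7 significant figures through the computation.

f(0.987000) = -10.038495, f(3.740000) = 41.313624 (opposite signs)
step 1: m = 2.363500, f(m) = 2.202824 > 0 → root in [0.987000, 2.363500]
step 2: m = 1.675250, f(m) = -6.298474 < 0 → root in [1.675250, 2.363500]
step 3: m = 2.019375, f(m) = -2.765240 < 0 → root in [2.019375, 2.363500]
step 4: m = 2.191438, f(m) = -0.475844 < 0 → root in [2.191438, 2.363500]

[2.1914, 2.3635]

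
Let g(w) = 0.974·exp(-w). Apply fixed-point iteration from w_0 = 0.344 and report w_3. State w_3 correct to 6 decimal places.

0.597718

w_1 = g(0.344000) = 0.690497
w_2 = g(0.690497) = 0.488292
w_3 = g(0.488292) = 0.597718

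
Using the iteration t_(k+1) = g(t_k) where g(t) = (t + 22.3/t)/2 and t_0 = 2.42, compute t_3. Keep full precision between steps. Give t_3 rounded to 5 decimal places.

t_1 = g(2.420000) = 5.817438
t_2 = g(5.817438) = 4.825370
t_3 = g(4.825370) = 4.723389

4.72339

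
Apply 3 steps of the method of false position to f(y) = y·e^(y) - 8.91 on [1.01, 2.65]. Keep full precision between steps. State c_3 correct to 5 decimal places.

f(1.010000) = -6.136943, f(2.650000) = 28.598202
step 1: c = 1.299752, f(c) = -4.142005 < 0 → new bracket [1.299752, 2.650000]
step 2: c = 1.470574, f(c) = -2.510458 < 0 → new bracket [1.470574, 2.650000]
step 3: c = 1.565753, f(c) = -1.415871 < 0 → new bracket [1.565753, 2.650000]

1.56575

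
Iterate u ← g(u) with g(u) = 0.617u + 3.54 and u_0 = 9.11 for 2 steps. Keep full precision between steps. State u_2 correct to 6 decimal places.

9.192257

u_1 = g(9.110000) = 9.160870
u_2 = g(9.160870) = 9.192257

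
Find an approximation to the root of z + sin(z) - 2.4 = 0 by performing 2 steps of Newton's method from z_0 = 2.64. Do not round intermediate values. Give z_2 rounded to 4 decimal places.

f'(z) = 1 + cos(z)
z_0 = 2.640000: f = 0.720823, f' = 0.123182 → z_1 = 2.640000 - (0.720823)/(0.123182) = -3.211683
z_1 = -3.211683: f = -5.541650, f' = 0.002455 → z_2 = -3.211683 - (-5.541650)/(0.002455) = 2253.804501

2253.8045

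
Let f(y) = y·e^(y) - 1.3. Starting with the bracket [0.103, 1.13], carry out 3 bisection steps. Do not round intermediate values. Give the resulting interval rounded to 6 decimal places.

f(0.103000) = -1.185825, f(1.130000) = 2.198092 (opposite signs)
step 1: m = 0.616500, f(m) = -0.157975 < 0 → root in [0.616500, 1.130000]
step 2: m = 0.873250, f(m) = 0.791155 > 0 → root in [0.616500, 0.873250]
step 3: m = 0.744875, f(m) = 0.268839 > 0 → root in [0.616500, 0.744875]

[0.616500, 0.744875]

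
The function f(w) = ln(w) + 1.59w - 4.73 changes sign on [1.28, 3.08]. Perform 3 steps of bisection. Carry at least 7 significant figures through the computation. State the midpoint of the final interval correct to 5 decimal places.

f(1.280000) = -2.447940, f(3.080000) = 1.292130 (opposite signs)
step 1: m = 2.180000, f(m) = -0.484475 < 0 → root in [2.180000, 3.080000]
step 2: m = 2.630000, f(m) = 0.418684 > 0 → root in [2.180000, 2.630000]
step 3: m = 2.405000, f(m) = -0.028500 < 0 → root in [2.405000, 2.630000]
Midpoint of [2.405000, 2.630000] = 2.517500

2.51750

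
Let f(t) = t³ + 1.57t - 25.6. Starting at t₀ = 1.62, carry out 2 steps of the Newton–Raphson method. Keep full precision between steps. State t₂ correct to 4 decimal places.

Newton update: t ← t − f(t)/f'(t).
f'(t) = 3t² + 1.57
t_0 = 1.620000: f = -18.805072, f' = 9.443200 → t_1 = 1.620000 - (-18.805072)/(9.443200) = 3.611388
t_1 = 3.611388: f = 27.170033, f' = 40.696363 → t_2 = 3.611388 - (27.170033)/(40.696363) = 2.943760

2.9438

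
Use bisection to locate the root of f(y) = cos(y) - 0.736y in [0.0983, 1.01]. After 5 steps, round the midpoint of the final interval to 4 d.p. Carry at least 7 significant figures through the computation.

0.8818

f(0.098300) = 0.922824, f(1.010000) = -0.211499 (opposite signs)
step 1: m = 0.554150, f(m) = 0.442494 > 0 → root in [0.554150, 1.010000]
step 2: m = 0.782075, f(m) = 0.133846 > 0 → root in [0.782075, 1.010000]
step 3: m = 0.896038, f(m) = -0.034775 < 0 → root in [0.782075, 0.896038]
step 4: m = 0.839056, f(m) = 0.050620 > 0 → root in [0.839056, 0.896038]
step 5: m = 0.867547, f(m) = 0.008185 > 0 → root in [0.867547, 0.896038]
Midpoint of [0.867547, 0.896038] = 0.881792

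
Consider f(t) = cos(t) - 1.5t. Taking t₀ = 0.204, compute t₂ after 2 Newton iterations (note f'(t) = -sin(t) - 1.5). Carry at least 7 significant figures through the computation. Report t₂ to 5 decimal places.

t_0 = 0.204000: f = 0.673264, f' = -1.702588 → t_1 = 0.204000 - (0.673264)/(-1.702588) = 0.599436
t_1 = 0.599436: f = -0.073499, f' = -2.064177 → t_2 = 0.599436 - (-0.073499)/(-2.064177) = 0.563829

0.56383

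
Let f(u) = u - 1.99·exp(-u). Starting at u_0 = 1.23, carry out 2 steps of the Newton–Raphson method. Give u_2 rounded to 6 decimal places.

0.850089

f'(u) = 1 + 1.99·exp(-u)
u_0 = 1.230000: f = 0.648338, f' = 1.581662 → u_1 = 1.230000 - (0.648338)/(1.581662) = 0.820091
u_1 = 0.820091: f = -0.056288, f' = 1.876379 → u_2 = 0.820091 - (-0.056288)/(1.876379) = 0.850089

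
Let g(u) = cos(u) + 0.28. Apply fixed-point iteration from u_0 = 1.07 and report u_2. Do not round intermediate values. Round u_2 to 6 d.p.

u_1 = g(1.070000) = 0.760124
u_2 = g(0.760124) = 1.004750

1.004750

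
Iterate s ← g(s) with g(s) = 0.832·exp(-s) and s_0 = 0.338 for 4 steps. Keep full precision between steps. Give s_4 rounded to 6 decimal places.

s_1 = g(0.338000) = 0.593378
s_2 = g(0.593378) = 0.459645
s_3 = g(0.459645) = 0.525415
s_4 = g(0.525415) = 0.491970

0.491970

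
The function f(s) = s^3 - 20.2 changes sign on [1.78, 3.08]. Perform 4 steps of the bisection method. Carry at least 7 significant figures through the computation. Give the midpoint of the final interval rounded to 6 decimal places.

f(1.780000) = -14.560248, f(3.080000) = 9.018112 (opposite signs)
step 1: m = 2.430000, f(m) = -5.851093 < 0 → root in [2.430000, 3.080000]
step 2: m = 2.755000, f(m) = 0.710519 > 0 → root in [2.430000, 2.755000]
step 3: m = 2.592500, f(m) = -2.775662 < 0 → root in [2.592500, 2.755000]
step 4: m = 2.673750, f(m) = -1.085524 < 0 → root in [2.673750, 2.755000]
Midpoint of [2.673750, 2.755000] = 2.714375

2.714375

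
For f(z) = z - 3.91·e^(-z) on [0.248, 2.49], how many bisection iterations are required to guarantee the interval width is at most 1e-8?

Initial width b − a = 2.49 − 0.248 = 2.242000.
After n steps the width is (b−a)/2^n; need (b−a)/2^n ≤ 1e-8.
So n ≥ log₂(2.242000/1e-8) = log₂(224200000.0000) ≈ 27.7402.
Hence n = 28.

28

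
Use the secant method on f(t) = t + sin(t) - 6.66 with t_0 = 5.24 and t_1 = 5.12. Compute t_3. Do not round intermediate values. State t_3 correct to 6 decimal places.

f(t_0) = -2.284012, f(t_1) = -2.458070
t_2 = 5.120000 - (-2.458070)·(5.120000 - 5.240000)/(-2.458070 - (-2.284012)) = 6.814655; f(t_2) = 0.661455
t_3 = 6.814655 - (0.661455)·(6.814655 - 5.120000)/(0.661455 - (-2.458070)) = 6.455325; f(t_3) = -0.033384

6.455325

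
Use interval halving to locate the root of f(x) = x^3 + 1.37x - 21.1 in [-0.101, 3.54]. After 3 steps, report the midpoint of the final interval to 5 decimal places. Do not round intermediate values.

2.40219

f(-0.101000) = -21.239400, f(3.540000) = 28.111664 (opposite signs)
step 1: m = 1.719500, f(m) = -13.660273 < 0 → root in [1.719500, 3.540000]
step 2: m = 2.629750, f(m) = 0.689017 > 0 → root in [1.719500, 2.629750]
step 3: m = 2.174625, f(m) = -7.836975 < 0 → root in [2.174625, 2.629750]
Midpoint of [2.174625, 2.629750] = 2.402188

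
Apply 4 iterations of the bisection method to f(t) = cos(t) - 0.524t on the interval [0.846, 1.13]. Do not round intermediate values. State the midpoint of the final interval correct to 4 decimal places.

f(0.846000) = 0.219679, f(1.130000) = -0.165460 (opposite signs)
step 1: m = 0.988000, f(m) = 0.032649 > 0 → root in [0.988000, 1.130000]
step 2: m = 1.059000, f(m) = -0.065172 < 0 → root in [0.988000, 1.059000]
step 3: m = 1.023500, f(m) = -0.015934 < 0 → root in [0.988000, 1.023500]
step 4: m = 1.005750, f(m) = 0.008442 > 0 → root in [1.005750, 1.023500]
Midpoint of [1.005750, 1.023500] = 1.014625

1.0146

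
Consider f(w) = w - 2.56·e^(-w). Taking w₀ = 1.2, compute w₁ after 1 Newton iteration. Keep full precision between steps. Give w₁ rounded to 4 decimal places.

f'(w) = 1 + 2.56·e^(-w)
w_0 = 1.200000: f = 0.428943, f' = 1.771057 → w_1 = 1.200000 - (0.428943)/(1.771057) = 0.957804

0.9578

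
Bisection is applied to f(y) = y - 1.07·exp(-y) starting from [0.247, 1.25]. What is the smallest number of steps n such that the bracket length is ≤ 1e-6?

20

Initial width b − a = 1.25 − 0.247 = 1.003000.
After n steps the width is (b−a)/2^n; need (b−a)/2^n ≤ 1e-6.
So n ≥ log₂(1.003000/1e-6) = log₂(1003000.0000) ≈ 19.9359.
Hence n = 20.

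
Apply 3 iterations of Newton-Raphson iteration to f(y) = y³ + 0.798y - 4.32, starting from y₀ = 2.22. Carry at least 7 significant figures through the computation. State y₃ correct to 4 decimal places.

Newton update: y ← y − f(y)/f'(y).
f'(y) = 3y² + 0.798
y_0 = 2.220000: f = 8.392608, f' = 15.583200 → y_1 = 2.220000 - (8.392608)/(15.583200) = 1.681432
y_1 = 1.681432: f = 1.775553, f' = 9.279644 → y_2 = 1.681432 - (1.775553)/(9.279644) = 1.490094
y_2 = 1.490094: f = 0.177669, f' = 7.459139 → y_3 = 1.490094 - (0.177669)/(7.459139) = 1.466275

1.4663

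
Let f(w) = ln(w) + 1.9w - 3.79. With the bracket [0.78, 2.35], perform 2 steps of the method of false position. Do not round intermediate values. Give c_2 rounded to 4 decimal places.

f(0.780000) = -2.556461, f(2.350000) = 1.529415
step 1: c = 1.762321, f(c) = 0.125043 > 0 → new bracket [0.780000, 1.762321]
step 2: c = 1.716514, f(c) = 0.011673 > 0 → new bracket [0.780000, 1.716514]

1.7165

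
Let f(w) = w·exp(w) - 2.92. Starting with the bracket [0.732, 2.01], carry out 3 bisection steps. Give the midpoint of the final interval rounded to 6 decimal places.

0.971625

f(0.732000) = -1.398000, f(2.010000) = 12.081268 (opposite signs)
step 1: m = 1.371000, f(m) = 2.480764 > 0 → root in [0.732000, 1.371000]
step 2: m = 1.051500, f(m) = 0.089331 > 0 → root in [0.732000, 1.051500]
step 3: m = 0.891750, f(m) = -0.744670 < 0 → root in [0.891750, 1.051500]
Midpoint of [0.891750, 1.051500] = 0.971625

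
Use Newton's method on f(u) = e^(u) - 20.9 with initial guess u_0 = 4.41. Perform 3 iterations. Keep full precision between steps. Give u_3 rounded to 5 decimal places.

f'(u) = e^(u)
u_0 = 4.410000: f = 61.369464, f' = 82.269464 → u_1 = 4.410000 - (61.369464)/(82.269464) = 3.664043
u_1 = 3.664043: f = 18.118786, f' = 39.018786 → u_2 = 3.664043 - (18.118786)/(39.018786) = 3.199683
u_2 = 3.199683: f = 3.624746, f' = 24.524746 → u_3 = 3.199683 - (3.624746)/(24.524746) = 3.051883

3.05188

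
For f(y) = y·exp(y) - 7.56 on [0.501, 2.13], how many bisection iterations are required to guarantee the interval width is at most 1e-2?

8

Initial width b − a = 2.13 − 0.501 = 1.629000.
After n steps the width is (b−a)/2^n; need (b−a)/2^n ≤ 1e-2.
So n ≥ log₂(1.629000/1e-2) = log₂(162.9000) ≈ 7.3478.
Hence n = 8.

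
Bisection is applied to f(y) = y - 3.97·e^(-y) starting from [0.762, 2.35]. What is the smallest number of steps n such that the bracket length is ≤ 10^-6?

Initial width b − a = 2.35 − 0.762 = 1.588000.
After n steps the width is (b−a)/2^n; need (b−a)/2^n ≤ 10^-6.
So n ≥ log₂(1.588000/10^-6) = log₂(1588000.0000) ≈ 20.5988.
Hence n = 21.

21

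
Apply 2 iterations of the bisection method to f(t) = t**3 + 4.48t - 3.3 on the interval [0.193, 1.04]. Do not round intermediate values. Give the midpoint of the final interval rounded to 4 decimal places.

0.7224

f(0.193000) = -2.428171, f(1.040000) = 2.484064 (opposite signs)
step 1: m = 0.616500, f(m) = -0.303765 < 0 → root in [0.616500, 1.040000]
step 2: m = 0.828250, f(m) = 0.978738 > 0 → root in [0.616500, 0.828250]
Midpoint of [0.616500, 0.828250] = 0.722375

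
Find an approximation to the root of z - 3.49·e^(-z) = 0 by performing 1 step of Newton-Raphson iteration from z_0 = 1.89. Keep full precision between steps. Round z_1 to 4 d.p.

0.9977

f'(z) = 1 + 3.49·e^(-z)
z_0 = 1.890000: f = 1.362759, f' = 1.527241 → z_1 = 1.890000 - (1.362759)/(1.527241) = 0.997698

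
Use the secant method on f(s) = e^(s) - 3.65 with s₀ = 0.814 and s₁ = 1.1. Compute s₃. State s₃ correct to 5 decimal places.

1.28950

Secant update: s_(k+1) = s_k − f(s_k)·(s_k − s_(k-1))/(f(s_k) − f(s_(k-1))).
f(s_0) = -1.393082, f(s_1) = -0.645834
s_2 = 1.100000 - (-0.645834)·(1.100000 - 0.814000)/(-0.645834 - (-1.393082)) = 1.347185; f(s_2) = 0.196582
s_3 = 1.347185 - (0.196582)·(1.347185 - 1.100000)/(0.196582 - (-0.645834)) = 1.289503; f(s_3) = -0.019018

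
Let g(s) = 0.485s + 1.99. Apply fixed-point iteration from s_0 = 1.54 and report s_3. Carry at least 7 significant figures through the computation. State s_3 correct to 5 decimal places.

s_1 = g(1.540000) = 2.736900
s_2 = g(2.736900) = 3.317397
s_3 = g(3.317397) = 3.598937

3.59894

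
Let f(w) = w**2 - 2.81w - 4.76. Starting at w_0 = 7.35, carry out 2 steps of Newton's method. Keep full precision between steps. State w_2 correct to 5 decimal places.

4.12587

f'(w) = 2w - 2.81
w_0 = 7.350000: f = 28.609000, f' = 11.890000 → w_1 = 7.350000 - (28.609000)/(11.890000) = 4.943860
w_1 = 4.943860: f = 5.789508, f' = 7.077721 → w_2 = 4.943860 - (5.789508)/(7.077721) = 4.125870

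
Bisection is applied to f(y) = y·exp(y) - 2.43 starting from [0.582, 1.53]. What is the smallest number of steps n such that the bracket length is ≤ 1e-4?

14

Initial width b − a = 1.53 − 0.582 = 0.948000.
After n steps the width is (b−a)/2^n; need (b−a)/2^n ≤ 1e-4.
So n ≥ log₂(0.948000/1e-4) = log₂(9480.0000) ≈ 13.2107.
Hence n = 14.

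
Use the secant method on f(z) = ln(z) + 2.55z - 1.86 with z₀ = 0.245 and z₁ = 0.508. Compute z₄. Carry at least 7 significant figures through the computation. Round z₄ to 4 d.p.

0.8113

f(z_0) = -2.641747, f(z_1) = -1.241874
z_2 = 0.508000 - (-1.241874)·(0.508000 - 0.245000)/(-1.241874 - (-2.641747)) = 0.741316; f(z_2) = -0.268973
z_3 = 0.741316 - (-0.268973)·(0.741316 - 0.508000)/(-0.268973 - (-1.241874)) = 0.805820; f(z_3) = -0.021056
z_4 = 0.805820 - (-0.021056)·(0.805820 - 0.741316)/(-0.021056 - (-0.268973)) = 0.811298; f(z_4) = -0.000311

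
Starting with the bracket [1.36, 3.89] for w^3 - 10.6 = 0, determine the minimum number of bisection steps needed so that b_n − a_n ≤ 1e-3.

Initial width b − a = 3.89 − 1.36 = 2.530000.
After n steps the width is (b−a)/2^n; need (b−a)/2^n ≤ 1e-3.
So n ≥ log₂(2.530000/1e-3) = log₂(2530.0000) ≈ 11.3049.
Hence n = 12.

12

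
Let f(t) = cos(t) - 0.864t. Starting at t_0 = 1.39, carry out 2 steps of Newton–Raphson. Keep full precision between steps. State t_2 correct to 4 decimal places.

0.8037

f'(t) = -sin(t) - 0.864
t_0 = 1.390000: f = -1.021147, f' = -1.847701 → t_1 = 1.390000 - (-1.021147)/(-1.847701) = 0.837342
t_1 = 0.837342: f = -0.054023, f' = -1.606866 → t_2 = 0.837342 - (-0.054023)/(-1.606866) = 0.803721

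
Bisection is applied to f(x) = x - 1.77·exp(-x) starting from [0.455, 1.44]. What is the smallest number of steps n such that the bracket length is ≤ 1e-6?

20

Initial width b − a = 1.44 − 0.455 = 0.985000.
After n steps the width is (b−a)/2^n; need (b−a)/2^n ≤ 1e-6.
So n ≥ log₂(0.985000/1e-6) = log₂(985000.0000) ≈ 19.9098.
Hence n = 20.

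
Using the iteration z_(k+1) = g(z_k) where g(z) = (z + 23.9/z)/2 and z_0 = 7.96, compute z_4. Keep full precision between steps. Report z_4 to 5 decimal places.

4.88876

z_1 = g(7.960000) = 5.481256
z_2 = g(5.481256) = 4.920785
z_3 = g(4.920785) = 4.888867
z_4 = g(4.888867) = 4.888763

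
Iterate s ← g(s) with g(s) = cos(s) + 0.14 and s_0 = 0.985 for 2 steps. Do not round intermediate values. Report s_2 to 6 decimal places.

0.909420

s_1 = g(0.985000) = 0.692863
s_2 = g(0.692863) = 0.909420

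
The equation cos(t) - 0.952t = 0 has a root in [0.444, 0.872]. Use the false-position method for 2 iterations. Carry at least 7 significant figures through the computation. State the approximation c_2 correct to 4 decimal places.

0.7606

False-position update: c = (a·f(b) − b·f(a))/(f(b) − f(a)); replace the endpoint whose sign matches f(c).
f(0.444000) = 0.480353, f(0.872000) = -0.186847
step 1: c = 0.752140, f(c) = 0.014191 > 0 → new bracket [0.752140, 0.872000]
step 2: c = 0.760601, f(c) = 0.000330 > 0 → new bracket [0.760601, 0.872000]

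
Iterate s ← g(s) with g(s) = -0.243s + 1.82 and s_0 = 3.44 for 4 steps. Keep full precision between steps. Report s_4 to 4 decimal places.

1.4711

s_1 = g(3.440000) = 0.984080
s_2 = g(0.984080) = 1.580869
s_3 = g(1.580869) = 1.435849
s_4 = g(1.435849) = 1.471089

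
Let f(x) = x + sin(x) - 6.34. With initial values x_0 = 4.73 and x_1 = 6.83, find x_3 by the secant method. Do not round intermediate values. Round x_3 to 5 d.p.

f(x_0) = -2.609845, f(x_1) = 1.009969
x_2 = 6.830000 - (1.009969)·(6.830000 - 4.730000)/(1.009969 - (-2.609845)) = 6.244076; f(x_2) = -0.135023
x_3 = 6.244076 - (-0.135023)·(6.244076 - 6.830000)/(-0.135023 - (1.009969)) = 6.313171; f(x_3) = 0.003152

6.31317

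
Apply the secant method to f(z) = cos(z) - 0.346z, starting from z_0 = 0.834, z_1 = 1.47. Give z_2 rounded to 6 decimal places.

1.142099

f(z_0) = 0.383355, f(z_1) = -0.407994
z_2 = 1.470000 - (-0.407994)·(1.470000 - 0.834000)/(-0.407994 - (0.383355)) = 1.142099; f(z_2) = 0.020521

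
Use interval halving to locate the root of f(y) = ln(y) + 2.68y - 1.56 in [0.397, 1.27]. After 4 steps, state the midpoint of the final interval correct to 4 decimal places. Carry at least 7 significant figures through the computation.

0.6971

f(0.397000) = -1.419859, f(1.270000) = 2.082617 (opposite signs)
step 1: m = 0.833500, f(m) = 0.491658 > 0 → root in [0.397000, 0.833500]
step 2: m = 0.615250, f(m) = -0.396857 < 0 → root in [0.615250, 0.833500]
step 3: m = 0.724375, f(m) = 0.058879 > 0 → root in [0.615250, 0.724375]
step 4: m = 0.669813, f(m) = -0.165660 < 0 → root in [0.669813, 0.724375]
Midpoint of [0.669813, 0.724375] = 0.697094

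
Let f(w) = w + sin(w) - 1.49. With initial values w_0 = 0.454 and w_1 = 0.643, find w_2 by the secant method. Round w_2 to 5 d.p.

0.77658

f(w_0) = -0.597436, f(w_1) = -0.247401
w_2 = 0.643000 - (-0.247401)·(0.643000 - 0.454000)/(-0.247401 - (-0.597436)) = 0.776583; f(w_2) = -0.012571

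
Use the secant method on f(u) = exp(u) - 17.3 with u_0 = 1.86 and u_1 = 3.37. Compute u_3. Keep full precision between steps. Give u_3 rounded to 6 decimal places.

f(u_0) = -10.876263, f(u_1) = 11.778527
u_2 = 3.370000 - (11.778527)·(3.370000 - 1.860000)/(11.778527 - (-10.876263)) = 2.584931; f(u_2) = -4.037627
u_3 = 2.584931 - (-4.037627)·(2.584931 - 3.370000)/(-4.037627 - (11.778527)) = 2.785347; f(u_3) = -1.094555

2.785347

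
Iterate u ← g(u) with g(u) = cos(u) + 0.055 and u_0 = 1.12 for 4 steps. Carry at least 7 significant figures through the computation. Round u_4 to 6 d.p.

u_1 = g(1.120000) = 0.490682
u_2 = g(0.490682) = 0.937011
u_3 = g(0.937011) = 0.647199
u_4 = g(0.647199) = 0.852776

0.852776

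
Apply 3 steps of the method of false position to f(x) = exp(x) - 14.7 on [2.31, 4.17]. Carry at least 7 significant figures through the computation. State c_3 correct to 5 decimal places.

2.61543

False-position update: c = (a·f(b) − b·f(a))/(f(b) − f(a)); replace the endpoint whose sign matches f(c).
f(2.310000) = -4.625575, f(4.170000) = 50.015452
step 1: c = 2.467456, f(c) = -2.907589 < 0 → new bracket [2.467456, 4.170000]
step 2: c = 2.560994, f(c) = -1.751320 < 0 → new bracket [2.560994, 4.170000]
step 3: c = 2.615428, f(c) = -1.026931 < 0 → new bracket [2.615428, 4.170000]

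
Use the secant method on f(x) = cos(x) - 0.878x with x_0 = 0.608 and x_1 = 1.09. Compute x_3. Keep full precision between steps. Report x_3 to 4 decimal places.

0.7958

f(x_0) = 0.286968, f(x_1) = -0.494535
x_2 = 1.090000 - (-0.494535)·(1.090000 - 0.608000)/(-0.494535 - (0.286968)) = 0.784991; f(x_2) = 0.018173
x_3 = 0.784991 - (0.018173)·(0.784991 - 1.090000)/(0.018173 - (-0.494535)) = 0.795802; f(x_3) = 0.000998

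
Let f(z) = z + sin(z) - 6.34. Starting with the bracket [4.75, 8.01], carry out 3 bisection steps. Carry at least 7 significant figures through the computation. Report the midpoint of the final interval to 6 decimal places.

6.176250

f(4.750000) = -2.589293, f(8.010000) = 2.657854 (opposite signs)
step 1: m = 6.380000, f(m) = 0.136664 > 0 → root in [4.750000, 6.380000]
step 2: m = 5.565000, f(m) = -1.433019 < 0 → root in [5.565000, 6.380000]
step 3: m = 5.972500, f(m) = -0.673211 < 0 → root in [5.972500, 6.380000]
Midpoint of [5.972500, 6.380000] = 6.176250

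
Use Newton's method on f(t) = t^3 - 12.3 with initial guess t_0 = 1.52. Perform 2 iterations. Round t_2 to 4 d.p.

2.3861

f'(t) = 3t^2
t_0 = 1.520000: f = -8.788192, f' = 6.931200 → t_1 = 1.520000 - (-8.788192)/(6.931200) = 2.787918
t_1 = 2.787918: f = 9.369052, f' = 23.317457 → t_2 = 2.787918 - (9.369052)/(23.317457) = 2.386114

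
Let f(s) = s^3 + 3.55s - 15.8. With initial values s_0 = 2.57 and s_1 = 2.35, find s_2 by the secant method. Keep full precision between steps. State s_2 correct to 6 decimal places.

f(s_0) = 10.298093, f(s_1) = 5.520375
s_2 = 2.350000 - (5.520375)·(2.350000 - 2.570000)/(5.520375 - (10.298093)) = 2.095803; f(s_2) = 0.845682

2.095803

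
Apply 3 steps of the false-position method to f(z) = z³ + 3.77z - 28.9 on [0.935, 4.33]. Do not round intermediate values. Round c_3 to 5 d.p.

2.51332

f(0.935000) = -24.557650, f(4.330000) = 68.606837
step 1: c = 1.829903, f(c) = -15.873747 < 0 → new bracket [1.829903, 4.330000]
step 2: c = 2.299667, f(c) = -8.068539 < 0 → new bracket [2.299667, 4.330000]
step 3: c = 2.513319, f(c) = -3.548731 < 0 → new bracket [2.513319, 4.330000]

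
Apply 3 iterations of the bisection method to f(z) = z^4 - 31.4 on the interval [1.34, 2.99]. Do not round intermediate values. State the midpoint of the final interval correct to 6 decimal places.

2.268125

f(1.340000) = -28.175821, f(2.990000) = 48.525388 (opposite signs)
step 1: m = 2.165000, f(m) = -9.429922 < 0 → root in [2.165000, 2.990000]
step 2: m = 2.577500, f(m) = 12.736175 > 0 → root in [2.165000, 2.577500]
step 3: m = 2.371250, f(m) = 0.216179 > 0 → root in [2.165000, 2.371250]
Midpoint of [2.165000, 2.371250] = 2.268125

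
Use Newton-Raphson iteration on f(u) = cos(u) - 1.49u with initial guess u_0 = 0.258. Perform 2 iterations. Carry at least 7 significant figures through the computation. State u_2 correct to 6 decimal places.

f'(u) = -sin(u) - 1.49
u_0 = 0.258000: f = 0.582482, f' = -1.745147 → u_1 = 0.258000 - (0.582482)/(-1.745147) = 0.591773
u_1 = 0.591773: f = -0.051788, f' = -2.047833 → u_2 = 0.591773 - (-0.051788)/(-2.047833) = 0.566483

0.566483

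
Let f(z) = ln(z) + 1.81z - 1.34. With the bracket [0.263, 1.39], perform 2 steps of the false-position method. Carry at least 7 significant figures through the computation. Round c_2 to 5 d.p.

f(0.263000) = -2.199571, f(1.390000) = 1.505204
step 1: c = 0.932114, f(c) = 0.276826 > 0 → new bracket [0.263000, 0.932114]
step 2: c = 0.857317, f(c) = 0.057795 > 0 → new bracket [0.263000, 0.857317]

0.85732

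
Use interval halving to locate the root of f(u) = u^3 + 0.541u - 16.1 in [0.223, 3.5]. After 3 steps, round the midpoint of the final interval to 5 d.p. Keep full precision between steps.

2.47594

f(0.223000) = -15.968267, f(3.500000) = 28.668500 (opposite signs)
step 1: m = 1.861500, f(m) = -8.642492 < 0 → root in [1.861500, 3.500000]
step 2: m = 2.680750, f(m) = 4.615283 > 0 → root in [1.861500, 2.680750]
step 3: m = 2.271125, f(m) = -3.156839 < 0 → root in [2.271125, 2.680750]
Midpoint of [2.271125, 2.680750] = 2.475937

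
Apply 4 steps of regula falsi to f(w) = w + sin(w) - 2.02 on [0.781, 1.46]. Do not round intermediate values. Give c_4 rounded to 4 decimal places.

f(0.781000) = -0.535010, f(1.460000) = 0.433868
step 1: c = 1.155941, f(c) = 0.051115 > 0 → new bracket [0.781000, 1.155941]
step 2: c = 1.123243, f(c) = 0.004751 > 0 → new bracket [0.781000, 1.123243]
step 3: c = 1.120230, f(c) = 0.000431 > 0 → new bracket [0.781000, 1.120230]
step 4: c = 1.119957, f(c) = 0.000039 > 0 → new bracket [0.781000, 1.119957]

1.1200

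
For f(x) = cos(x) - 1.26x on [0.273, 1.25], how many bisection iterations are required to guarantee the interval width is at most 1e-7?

24

Initial width b − a = 1.25 − 0.273 = 0.977000.
After n steps the width is (b−a)/2^n; need (b−a)/2^n ≤ 1e-7.
So n ≥ log₂(0.977000/1e-7) = log₂(9770000.0000) ≈ 23.2199.
Hence n = 24.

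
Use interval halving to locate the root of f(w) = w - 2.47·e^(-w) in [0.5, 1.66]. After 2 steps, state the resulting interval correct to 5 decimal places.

f(0.500000) = -0.998131, f(1.660000) = 1.190357 (opposite signs)
step 1: m = 1.080000, f(m) = 0.241199 > 0 → root in [0.500000, 1.080000]
step 2: m = 0.790000, f(m) = -0.330997 < 0 → root in [0.790000, 1.080000]

[0.79000, 1.08000]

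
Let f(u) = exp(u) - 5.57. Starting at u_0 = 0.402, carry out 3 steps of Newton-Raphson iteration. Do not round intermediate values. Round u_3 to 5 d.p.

Newton update: u ← u − f(u)/f'(u).
f'(u) = exp(u)
u_0 = 0.402000: f = -4.075189, f' = 1.494811 → u_1 = 0.402000 - (-4.075189)/(1.494811) = 3.128223
u_1 = 3.128223: f = 17.263363, f' = 22.833363 → u_2 = 3.128223 - (17.263363)/(22.833363) = 2.372164
u_2 = 2.372164: f = 5.150567, f' = 10.720567 → u_3 = 2.372164 - (5.150567)/(10.720567) = 1.891726

1.89173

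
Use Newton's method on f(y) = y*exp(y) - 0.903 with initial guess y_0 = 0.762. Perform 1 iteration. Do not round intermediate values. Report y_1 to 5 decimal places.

0.56873

f'(y) = (y+1)*exp(y)
y_0 = 0.762000: f = 0.729628, f' = 3.775186 → y_1 = 0.762000 - (0.729628)/(3.775186) = 0.568730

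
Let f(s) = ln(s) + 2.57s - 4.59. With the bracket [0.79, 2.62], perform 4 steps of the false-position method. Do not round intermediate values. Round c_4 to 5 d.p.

1.60252

False-position update: c = (a·f(b) − b·f(a))/(f(b) − f(a)); replace the endpoint whose sign matches f(c).
f(0.790000) = -2.795422, f(2.620000) = 3.106574
step 1: c = 1.656761, f(c) = 0.172742 > 0 → new bracket [0.790000, 1.656761]
step 2: c = 1.606318, f(c) = 0.012180 > 0 → new bracket [0.790000, 1.606318]
step 3: c = 1.602776, f(c) = 0.000872 > 0 → new bracket [0.790000, 1.602776]
step 4: c = 1.602523, f(c) = 0.000062 > 0 → new bracket [0.790000, 1.602523]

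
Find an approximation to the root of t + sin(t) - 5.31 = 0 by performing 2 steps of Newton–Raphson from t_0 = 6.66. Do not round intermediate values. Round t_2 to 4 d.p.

Newton update: t ← t − f(t)/f'(t).
f'(t) = 1 + cos(t)
t_0 = 6.660000: f = 1.717961, f' = 1.929841 → t_1 = 6.660000 - (1.717961)/(1.929841) = 5.769792
t_1 = 5.769792: f = -0.031344, f' = 1.871083 → t_2 = 5.769792 - (-0.031344)/(1.871083) = 5.786544

5.7865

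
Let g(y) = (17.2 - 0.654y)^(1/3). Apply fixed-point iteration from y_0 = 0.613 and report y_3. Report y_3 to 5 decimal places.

y_1 = g(0.613000) = 2.561112
y_2 = g(2.561112) = 2.494657
y_3 = g(2.494657) = 2.496983

2.49698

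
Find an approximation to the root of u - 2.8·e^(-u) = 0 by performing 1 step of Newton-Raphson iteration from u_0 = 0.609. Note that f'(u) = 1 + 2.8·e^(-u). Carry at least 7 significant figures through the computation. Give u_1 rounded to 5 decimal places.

0.97124

u_0 = 0.609000: f = -0.913905, f' = 2.522905 → u_1 = 0.609000 - (-0.913905)/(2.522905) = 0.971243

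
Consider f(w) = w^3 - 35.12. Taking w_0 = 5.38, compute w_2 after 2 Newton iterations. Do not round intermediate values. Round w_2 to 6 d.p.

3.395673

f'(w) = 3w^2
w_0 = 5.380000: f = 120.600872, f' = 86.833200 → w_1 = 5.380000 - (120.600872)/(86.833200) = 3.991120
w_1 = 3.991120: f = 28.454718, f' = 47.787123 → w_2 = 3.991120 - (28.454718)/(47.787123) = 3.395673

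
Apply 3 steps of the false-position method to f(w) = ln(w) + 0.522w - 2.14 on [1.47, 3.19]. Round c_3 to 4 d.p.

2.4133

False-position update: c = (a·f(b) − b·f(a))/(f(b) − f(a)); replace the endpoint whose sign matches f(c).
f(1.470000) = -0.987398, f(3.190000) = 0.685201
step 1: c = 2.485380, f(c) = 0.067794 > 0 → new bracket [1.470000, 2.485380]
step 2: c = 2.420144, f(c) = 0.007142 > 0 → new bracket [1.470000, 2.420144]
step 3: c = 2.413321, f(c) = 0.000757 > 0 → new bracket [1.470000, 2.413321]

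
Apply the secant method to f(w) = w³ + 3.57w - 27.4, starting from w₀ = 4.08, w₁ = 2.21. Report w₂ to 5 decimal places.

Secant update: w_(k+1) = w_k − f(w_k)·(w_k − w_(k-1))/(f(w_k) − f(w_(k-1))).
f(w_0) = 55.082912, f(w_1) = -8.716439
w_2 = 2.210000 - (-8.716439)·(2.210000 - 4.080000)/(-8.716439 - (55.082912)) = 2.465484; f(w_2) = -3.611494

2.46548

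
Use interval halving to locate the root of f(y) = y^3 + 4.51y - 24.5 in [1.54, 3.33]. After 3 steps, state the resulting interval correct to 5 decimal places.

[2.21125, 2.43500]

f(1.540000) = -13.902336, f(3.330000) = 27.444337 (opposite signs)
step 1: m = 2.435000, f(m) = 0.919513 > 0 → root in [1.540000, 2.435000]
step 2: m = 1.987500, f(m) = -7.685439 < 0 → root in [1.987500, 2.435000]
step 3: m = 2.211250, f(m) = -3.715076 < 0 → root in [2.211250, 2.435000]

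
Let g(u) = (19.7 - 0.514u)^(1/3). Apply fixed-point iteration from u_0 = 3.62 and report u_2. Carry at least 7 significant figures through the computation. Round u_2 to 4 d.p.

u_1 = g(3.620000) = 2.612920
u_2 = g(2.612920) = 2.637952

2.6380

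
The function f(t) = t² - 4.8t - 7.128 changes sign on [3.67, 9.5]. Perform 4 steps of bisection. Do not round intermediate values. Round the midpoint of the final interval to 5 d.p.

6.03844

f(3.670000) = -11.275100, f(9.500000) = 37.522000 (opposite signs)
step 1: m = 6.585000, f(m) = 4.626225 > 0 → root in [3.670000, 6.585000]
step 2: m = 5.127500, f(m) = -5.448744 < 0 → root in [5.127500, 6.585000]
step 3: m = 5.856250, f(m) = -0.942336 < 0 → root in [5.856250, 6.585000]
step 4: m = 6.220625, f(m) = 1.709175 > 0 → root in [5.856250, 6.220625]
Midpoint of [5.856250, 6.220625] = 6.038437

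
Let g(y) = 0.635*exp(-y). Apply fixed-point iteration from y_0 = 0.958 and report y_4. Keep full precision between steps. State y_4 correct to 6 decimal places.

0.431640

y_1 = g(0.958000) = 0.243624
y_2 = g(0.243624) = 0.497702
y_3 = g(0.497702) = 0.386033
y_4 = g(0.386033) = 0.431640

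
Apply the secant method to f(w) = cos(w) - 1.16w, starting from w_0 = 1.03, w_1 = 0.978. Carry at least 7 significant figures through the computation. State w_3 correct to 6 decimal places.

f(w_0) = -0.679981, f(w_1) = -0.575798
w_2 = 0.978000 - (-0.575798)·(0.978000 - 1.030000)/(-0.575798 - (-0.679981)) = 0.690609; f(w_2) = -0.030247
w_3 = 0.690609 - (-0.030247)·(0.690609 - 0.978000)/(-0.030247 - (-0.575798)) = 0.674674; f(w_3) = -0.001712

0.674674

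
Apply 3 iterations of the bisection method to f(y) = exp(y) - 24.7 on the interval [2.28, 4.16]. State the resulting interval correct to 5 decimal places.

f(2.280000) = -14.923320, f(4.160000) = 39.371523 (opposite signs)
step 1: m = 3.220000, f(m) = 0.328120 > 0 → root in [2.280000, 3.220000]
step 2: m = 2.750000, f(m) = -9.057368 < 0 → root in [2.750000, 3.220000]
step 3: m = 2.985000, f(m) = -4.913498 < 0 → root in [2.985000, 3.220000]

[2.98500, 3.22000]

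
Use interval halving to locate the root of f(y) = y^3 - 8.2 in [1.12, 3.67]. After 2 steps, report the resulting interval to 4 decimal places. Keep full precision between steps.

f(1.120000) = -6.795072, f(3.670000) = 41.230863 (opposite signs)
step 1: m = 2.395000, f(m) = 5.537780 > 0 → root in [1.120000, 2.395000]
step 2: m = 1.757500, f(m) = -2.771423 < 0 → root in [1.757500, 2.395000]

[1.7575, 2.3950]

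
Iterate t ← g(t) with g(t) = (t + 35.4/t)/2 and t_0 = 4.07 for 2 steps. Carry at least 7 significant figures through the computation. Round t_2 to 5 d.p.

t_1 = g(4.070000) = 6.383894
t_2 = g(6.383894) = 5.964549

5.96455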